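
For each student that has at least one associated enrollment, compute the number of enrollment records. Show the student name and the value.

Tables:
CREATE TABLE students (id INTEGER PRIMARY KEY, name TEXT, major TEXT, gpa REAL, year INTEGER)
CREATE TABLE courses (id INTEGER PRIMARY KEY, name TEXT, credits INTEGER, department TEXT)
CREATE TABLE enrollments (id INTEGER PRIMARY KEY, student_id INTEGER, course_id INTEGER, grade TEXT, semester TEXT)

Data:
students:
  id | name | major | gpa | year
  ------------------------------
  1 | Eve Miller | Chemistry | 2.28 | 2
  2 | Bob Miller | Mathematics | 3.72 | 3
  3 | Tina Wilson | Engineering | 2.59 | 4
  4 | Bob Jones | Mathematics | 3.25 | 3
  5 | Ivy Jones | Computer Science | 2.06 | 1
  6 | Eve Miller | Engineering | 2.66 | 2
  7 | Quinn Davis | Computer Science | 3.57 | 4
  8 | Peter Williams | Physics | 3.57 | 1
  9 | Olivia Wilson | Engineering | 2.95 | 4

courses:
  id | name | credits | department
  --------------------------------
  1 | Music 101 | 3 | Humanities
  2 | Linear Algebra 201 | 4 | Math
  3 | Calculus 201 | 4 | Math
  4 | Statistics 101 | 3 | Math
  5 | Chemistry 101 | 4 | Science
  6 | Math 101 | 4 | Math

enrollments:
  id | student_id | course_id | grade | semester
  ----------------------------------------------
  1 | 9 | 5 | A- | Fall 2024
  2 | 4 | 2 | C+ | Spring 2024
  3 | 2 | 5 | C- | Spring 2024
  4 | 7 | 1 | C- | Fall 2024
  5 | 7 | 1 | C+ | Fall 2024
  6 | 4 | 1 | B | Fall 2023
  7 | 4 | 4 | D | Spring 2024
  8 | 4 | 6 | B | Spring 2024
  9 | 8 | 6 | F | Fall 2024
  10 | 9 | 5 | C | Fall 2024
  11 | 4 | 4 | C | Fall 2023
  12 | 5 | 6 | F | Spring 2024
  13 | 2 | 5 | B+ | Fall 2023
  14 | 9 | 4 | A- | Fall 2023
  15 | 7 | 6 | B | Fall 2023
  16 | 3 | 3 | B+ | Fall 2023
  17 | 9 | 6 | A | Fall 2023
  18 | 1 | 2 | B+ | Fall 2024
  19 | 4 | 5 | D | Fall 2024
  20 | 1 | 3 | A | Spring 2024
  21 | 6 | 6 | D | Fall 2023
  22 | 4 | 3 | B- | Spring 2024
SELECT p.name, COUNT(*) AS n FROM enrollments c JOIN students p ON c.student_id = p.id GROUP BY p.id, p.name

Execution result:
name | n
Eve Miller | 2
Bob Miller | 2
Tina Wilson | 1
Bob Jones | 7
Ivy Jones | 1
Eve Miller | 1
Quinn Davis | 3
Peter Williams | 1
Olivia Wilson | 4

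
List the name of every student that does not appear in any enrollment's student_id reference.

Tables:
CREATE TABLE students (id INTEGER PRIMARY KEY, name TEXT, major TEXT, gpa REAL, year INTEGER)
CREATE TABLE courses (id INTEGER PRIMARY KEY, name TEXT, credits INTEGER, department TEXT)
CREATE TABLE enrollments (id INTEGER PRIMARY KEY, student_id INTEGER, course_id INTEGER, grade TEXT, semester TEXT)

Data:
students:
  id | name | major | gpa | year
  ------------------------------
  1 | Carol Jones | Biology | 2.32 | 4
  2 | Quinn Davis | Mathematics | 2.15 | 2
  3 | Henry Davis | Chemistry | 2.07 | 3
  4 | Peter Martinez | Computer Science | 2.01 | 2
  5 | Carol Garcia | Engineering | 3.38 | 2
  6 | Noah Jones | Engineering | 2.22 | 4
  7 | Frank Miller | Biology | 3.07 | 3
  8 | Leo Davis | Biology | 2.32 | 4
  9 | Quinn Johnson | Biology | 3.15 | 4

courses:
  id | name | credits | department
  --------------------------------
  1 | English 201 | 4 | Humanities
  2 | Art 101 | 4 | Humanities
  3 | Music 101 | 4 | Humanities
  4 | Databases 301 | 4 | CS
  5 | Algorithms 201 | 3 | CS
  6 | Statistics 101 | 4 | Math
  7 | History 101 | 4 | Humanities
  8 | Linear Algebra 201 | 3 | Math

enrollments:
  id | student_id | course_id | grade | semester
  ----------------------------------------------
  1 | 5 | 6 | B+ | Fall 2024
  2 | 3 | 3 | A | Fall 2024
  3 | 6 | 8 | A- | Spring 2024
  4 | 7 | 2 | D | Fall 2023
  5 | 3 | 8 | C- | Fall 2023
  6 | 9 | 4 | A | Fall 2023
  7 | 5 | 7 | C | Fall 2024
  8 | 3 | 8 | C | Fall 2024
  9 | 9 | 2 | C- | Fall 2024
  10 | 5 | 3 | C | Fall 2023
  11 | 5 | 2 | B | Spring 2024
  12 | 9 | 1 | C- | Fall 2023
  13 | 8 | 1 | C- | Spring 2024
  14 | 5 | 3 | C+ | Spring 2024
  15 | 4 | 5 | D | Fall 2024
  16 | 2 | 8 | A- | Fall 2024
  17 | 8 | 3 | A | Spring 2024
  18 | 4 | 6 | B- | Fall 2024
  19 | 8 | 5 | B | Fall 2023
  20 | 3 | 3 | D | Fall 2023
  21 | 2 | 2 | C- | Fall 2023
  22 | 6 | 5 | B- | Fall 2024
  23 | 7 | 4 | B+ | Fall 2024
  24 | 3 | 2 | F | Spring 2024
SELECT p.name FROM students p LEFT JOIN enrollments c ON c.student_id = p.id WHERE c.id IS NULL

Execution result:
Carol Jones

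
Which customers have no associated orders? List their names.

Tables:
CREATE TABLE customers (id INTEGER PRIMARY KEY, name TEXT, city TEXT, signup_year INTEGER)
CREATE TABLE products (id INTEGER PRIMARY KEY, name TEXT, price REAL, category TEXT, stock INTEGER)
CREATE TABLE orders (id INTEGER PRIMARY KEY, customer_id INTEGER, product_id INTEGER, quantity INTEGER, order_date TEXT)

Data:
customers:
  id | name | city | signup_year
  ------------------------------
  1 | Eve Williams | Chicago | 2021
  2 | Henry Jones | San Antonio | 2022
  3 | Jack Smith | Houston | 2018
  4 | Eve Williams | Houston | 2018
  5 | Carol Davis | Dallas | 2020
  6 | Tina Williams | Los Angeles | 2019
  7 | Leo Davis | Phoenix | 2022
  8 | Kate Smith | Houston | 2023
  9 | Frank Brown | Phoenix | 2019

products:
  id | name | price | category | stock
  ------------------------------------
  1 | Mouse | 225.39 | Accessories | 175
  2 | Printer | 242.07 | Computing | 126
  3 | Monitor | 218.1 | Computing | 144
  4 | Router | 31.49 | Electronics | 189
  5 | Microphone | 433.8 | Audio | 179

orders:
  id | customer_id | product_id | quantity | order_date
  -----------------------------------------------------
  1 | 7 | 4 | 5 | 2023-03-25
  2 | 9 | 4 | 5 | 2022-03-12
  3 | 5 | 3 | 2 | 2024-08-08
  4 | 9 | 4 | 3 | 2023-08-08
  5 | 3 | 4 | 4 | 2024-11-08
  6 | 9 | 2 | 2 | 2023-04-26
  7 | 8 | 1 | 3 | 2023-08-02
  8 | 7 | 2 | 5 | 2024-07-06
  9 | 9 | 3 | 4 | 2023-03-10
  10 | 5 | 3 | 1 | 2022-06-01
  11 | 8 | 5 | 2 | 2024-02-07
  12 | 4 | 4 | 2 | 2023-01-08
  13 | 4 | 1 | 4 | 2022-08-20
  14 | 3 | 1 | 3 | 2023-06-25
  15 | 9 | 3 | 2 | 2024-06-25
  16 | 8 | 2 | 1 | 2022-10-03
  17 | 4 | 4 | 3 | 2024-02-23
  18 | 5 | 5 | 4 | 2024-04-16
SELECT p.name FROM customers p LEFT JOIN orders c ON c.customer_id = p.id WHERE c.id IS NULL

Execution result:
name
Eve Williams
Henry Jones
Tina Williams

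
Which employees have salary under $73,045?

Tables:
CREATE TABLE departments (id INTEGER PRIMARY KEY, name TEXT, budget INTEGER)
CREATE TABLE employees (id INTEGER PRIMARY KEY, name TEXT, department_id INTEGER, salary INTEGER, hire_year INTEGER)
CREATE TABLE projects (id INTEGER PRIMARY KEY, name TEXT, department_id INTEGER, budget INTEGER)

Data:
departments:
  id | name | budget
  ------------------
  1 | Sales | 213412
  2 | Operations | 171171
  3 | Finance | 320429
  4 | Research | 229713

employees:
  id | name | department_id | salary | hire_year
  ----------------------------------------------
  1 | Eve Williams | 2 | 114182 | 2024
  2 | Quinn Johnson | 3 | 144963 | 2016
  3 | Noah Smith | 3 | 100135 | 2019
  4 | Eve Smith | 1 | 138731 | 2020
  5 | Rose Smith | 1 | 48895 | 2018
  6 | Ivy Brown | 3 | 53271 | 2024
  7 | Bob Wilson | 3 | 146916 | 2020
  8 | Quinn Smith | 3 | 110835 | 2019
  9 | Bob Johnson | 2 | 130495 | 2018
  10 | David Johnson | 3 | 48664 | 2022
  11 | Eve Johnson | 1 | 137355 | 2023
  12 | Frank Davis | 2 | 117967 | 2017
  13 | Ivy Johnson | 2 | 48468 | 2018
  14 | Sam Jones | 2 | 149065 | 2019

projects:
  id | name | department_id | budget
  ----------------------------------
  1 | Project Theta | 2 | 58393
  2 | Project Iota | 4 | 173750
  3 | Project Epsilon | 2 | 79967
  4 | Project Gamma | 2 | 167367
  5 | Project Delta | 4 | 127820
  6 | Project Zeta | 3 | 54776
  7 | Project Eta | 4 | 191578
SELECT name, salary FROM employees WHERE salary < 73045

Execution result:
name | salary
Rose Smith | 48895
Ivy Brown | 53271
David Johnson | 48664
Ivy Johnson | 48468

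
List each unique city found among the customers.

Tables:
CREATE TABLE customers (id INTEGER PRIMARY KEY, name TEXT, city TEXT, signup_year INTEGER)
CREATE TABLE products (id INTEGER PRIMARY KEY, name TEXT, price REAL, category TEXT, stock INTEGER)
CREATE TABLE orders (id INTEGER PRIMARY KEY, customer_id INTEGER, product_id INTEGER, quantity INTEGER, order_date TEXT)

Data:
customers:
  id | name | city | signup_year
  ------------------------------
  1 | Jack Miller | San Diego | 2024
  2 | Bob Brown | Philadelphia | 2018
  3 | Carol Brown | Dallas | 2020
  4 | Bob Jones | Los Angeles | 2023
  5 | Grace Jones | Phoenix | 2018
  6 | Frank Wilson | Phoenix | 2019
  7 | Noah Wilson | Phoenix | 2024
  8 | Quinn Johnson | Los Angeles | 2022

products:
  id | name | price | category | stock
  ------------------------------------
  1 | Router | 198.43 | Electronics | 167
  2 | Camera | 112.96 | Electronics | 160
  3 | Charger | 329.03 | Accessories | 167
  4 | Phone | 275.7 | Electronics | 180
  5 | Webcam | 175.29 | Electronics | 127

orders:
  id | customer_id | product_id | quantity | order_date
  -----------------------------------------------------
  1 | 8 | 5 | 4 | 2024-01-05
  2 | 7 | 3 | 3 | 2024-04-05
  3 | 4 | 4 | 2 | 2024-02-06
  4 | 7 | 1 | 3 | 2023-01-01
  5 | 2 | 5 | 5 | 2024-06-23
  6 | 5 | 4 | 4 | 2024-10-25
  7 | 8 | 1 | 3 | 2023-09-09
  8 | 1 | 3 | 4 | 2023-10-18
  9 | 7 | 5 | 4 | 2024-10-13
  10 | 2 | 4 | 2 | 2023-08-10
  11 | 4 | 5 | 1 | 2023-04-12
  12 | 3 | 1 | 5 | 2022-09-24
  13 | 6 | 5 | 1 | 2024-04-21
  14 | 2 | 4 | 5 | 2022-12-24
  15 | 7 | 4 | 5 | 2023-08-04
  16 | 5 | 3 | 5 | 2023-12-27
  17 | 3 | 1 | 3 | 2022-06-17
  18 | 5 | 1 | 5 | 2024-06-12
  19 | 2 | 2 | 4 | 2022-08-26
SELECT DISTINCT city FROM customers

Execution result:
city
San Diego
Philadelphia
Dallas
Los Angeles
Phoenix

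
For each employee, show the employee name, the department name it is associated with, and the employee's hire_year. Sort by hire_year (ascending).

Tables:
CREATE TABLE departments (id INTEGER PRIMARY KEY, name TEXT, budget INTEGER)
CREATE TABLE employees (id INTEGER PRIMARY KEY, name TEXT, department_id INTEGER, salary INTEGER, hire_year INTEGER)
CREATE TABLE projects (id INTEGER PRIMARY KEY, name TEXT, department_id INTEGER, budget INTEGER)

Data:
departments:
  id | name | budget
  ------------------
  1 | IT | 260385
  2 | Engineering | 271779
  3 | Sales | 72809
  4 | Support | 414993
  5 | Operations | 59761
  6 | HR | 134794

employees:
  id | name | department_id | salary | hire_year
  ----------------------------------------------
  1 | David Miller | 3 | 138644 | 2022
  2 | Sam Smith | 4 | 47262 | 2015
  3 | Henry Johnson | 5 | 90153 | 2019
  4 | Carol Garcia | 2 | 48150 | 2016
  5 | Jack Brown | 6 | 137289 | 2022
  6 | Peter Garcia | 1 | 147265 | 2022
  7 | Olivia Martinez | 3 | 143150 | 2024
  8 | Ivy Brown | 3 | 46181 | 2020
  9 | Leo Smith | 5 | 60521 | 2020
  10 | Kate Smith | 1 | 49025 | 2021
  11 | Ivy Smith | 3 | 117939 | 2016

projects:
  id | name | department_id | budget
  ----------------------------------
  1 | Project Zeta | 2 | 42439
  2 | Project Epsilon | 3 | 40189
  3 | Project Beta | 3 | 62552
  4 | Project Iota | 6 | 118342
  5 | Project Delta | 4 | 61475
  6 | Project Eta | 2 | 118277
SELECT c.name, p.name AS department, c.hire_year FROM employees c JOIN departments p ON c.department_id = p.id ORDER BY c.hire_year ASC

Execution result:
name | department | hire_year
Sam Smith | Support | 2015
Carol Garcia | Engineering | 2016
Ivy Smith | Sales | 2016
Henry Johnson | Operations | 2019
Ivy Brown | Sales | 2020
Leo Smith | Operations | 2020
Kate Smith | IT | 2021
David Miller | Sales | 2022
Jack Brown | HR | 2022
Peter Garcia | IT | 2022
Olivia Martinez | Sales | 2024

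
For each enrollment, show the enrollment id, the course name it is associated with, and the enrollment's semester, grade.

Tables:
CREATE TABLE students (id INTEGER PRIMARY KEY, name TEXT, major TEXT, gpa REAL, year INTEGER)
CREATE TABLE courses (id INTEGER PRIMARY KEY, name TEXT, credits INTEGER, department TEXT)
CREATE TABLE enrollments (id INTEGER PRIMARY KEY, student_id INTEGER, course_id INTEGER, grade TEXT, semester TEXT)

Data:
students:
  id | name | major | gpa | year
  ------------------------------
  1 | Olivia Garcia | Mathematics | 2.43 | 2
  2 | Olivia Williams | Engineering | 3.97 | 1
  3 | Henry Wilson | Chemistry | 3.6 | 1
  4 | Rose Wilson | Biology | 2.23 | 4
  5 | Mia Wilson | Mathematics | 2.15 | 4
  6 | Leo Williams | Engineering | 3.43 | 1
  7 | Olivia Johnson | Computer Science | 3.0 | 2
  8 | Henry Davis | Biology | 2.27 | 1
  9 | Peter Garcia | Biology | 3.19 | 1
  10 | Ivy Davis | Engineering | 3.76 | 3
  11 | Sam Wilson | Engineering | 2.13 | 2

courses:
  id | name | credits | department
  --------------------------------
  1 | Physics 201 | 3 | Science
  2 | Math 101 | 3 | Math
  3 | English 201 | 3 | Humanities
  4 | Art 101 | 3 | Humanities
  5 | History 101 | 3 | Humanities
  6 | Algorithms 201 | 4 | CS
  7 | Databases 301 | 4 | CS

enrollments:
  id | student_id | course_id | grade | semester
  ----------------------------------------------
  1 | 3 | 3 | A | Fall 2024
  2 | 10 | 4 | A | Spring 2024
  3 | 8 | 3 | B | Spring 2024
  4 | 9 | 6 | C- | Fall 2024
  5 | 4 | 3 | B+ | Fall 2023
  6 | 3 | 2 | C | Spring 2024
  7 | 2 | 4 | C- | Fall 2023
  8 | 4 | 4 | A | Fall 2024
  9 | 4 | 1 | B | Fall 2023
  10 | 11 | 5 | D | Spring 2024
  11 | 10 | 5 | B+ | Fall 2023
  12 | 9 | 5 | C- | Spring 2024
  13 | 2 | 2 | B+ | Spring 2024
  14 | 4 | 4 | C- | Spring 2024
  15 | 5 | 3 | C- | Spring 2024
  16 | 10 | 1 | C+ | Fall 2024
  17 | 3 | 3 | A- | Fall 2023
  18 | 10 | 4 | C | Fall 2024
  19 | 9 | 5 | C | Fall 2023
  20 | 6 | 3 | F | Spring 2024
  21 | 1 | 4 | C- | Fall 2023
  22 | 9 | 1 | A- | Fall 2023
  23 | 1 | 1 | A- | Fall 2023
SELECT c.id, p.name AS course, c.semester, c.grade FROM enrollments c JOIN courses p ON c.course_id = p.id

Execution result:
id | course | semester | grade
1 | English 201 | Fall 2024 | A
2 | Art 101 | Spring 2024 | A
3 | English 201 | Spring 2024 | B
4 | Algorithms 201 | Fall 2024 | C-
5 | English 201 | Fall 2023 | B+
6 | Math 101 | Spring 2024 | C
7 | Art 101 | Fall 2023 | C-
8 | Art 101 | Fall 2024 | A
9 | Physics 201 | Fall 2023 | B
10 | History 101 | Spring 2024 | D
11 | History 101 | Fall 2023 | B+
12 | History 101 | Spring 2024 | C-
13 | Math 101 | Spring 2024 | B+
14 | Art 101 | Spring 2024 | C-
15 | English 201 | Spring 2024 | C-
16 | Physics 201 | Fall 2024 | C+
17 | English 201 | Fall 2023 | A-
18 | Art 101 | Fall 2024 | C
19 | History 101 | Fall 2023 | C
20 | English 201 | Spring 2024 | F
21 | Art 101 | Fall 2023 | C-
22 | Physics 201 | Fall 2023 | A-
23 | Physics 201 | Fall 2023 | A-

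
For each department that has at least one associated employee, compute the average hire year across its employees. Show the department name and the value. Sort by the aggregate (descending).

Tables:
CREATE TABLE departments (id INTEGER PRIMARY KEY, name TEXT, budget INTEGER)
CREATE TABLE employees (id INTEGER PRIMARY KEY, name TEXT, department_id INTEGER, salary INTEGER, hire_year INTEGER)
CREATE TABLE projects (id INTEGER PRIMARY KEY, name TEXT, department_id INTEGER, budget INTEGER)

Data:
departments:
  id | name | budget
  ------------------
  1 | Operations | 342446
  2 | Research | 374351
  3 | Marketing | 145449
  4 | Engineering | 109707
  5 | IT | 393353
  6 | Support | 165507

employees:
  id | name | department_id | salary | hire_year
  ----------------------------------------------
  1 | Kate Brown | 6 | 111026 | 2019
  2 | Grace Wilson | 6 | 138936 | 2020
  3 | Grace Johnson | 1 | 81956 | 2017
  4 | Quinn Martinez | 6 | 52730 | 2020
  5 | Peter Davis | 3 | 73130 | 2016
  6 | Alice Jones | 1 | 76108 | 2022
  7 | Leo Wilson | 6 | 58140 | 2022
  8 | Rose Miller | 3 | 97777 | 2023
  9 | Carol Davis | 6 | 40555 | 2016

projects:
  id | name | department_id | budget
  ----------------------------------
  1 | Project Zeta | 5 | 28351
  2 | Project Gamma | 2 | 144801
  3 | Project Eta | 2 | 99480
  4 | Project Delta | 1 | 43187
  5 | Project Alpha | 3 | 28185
SELECT p.name, AVG(c.hire_year) AS avg_hire_year FROM employees c JOIN departments p ON c.department_id = p.id GROUP BY p.id, p.name ORDER BY avg_hire_year DESC

Execution result:
name | avg_hire_year
Operations | 2019.50
Marketing | 2019.50
Support | 2019.40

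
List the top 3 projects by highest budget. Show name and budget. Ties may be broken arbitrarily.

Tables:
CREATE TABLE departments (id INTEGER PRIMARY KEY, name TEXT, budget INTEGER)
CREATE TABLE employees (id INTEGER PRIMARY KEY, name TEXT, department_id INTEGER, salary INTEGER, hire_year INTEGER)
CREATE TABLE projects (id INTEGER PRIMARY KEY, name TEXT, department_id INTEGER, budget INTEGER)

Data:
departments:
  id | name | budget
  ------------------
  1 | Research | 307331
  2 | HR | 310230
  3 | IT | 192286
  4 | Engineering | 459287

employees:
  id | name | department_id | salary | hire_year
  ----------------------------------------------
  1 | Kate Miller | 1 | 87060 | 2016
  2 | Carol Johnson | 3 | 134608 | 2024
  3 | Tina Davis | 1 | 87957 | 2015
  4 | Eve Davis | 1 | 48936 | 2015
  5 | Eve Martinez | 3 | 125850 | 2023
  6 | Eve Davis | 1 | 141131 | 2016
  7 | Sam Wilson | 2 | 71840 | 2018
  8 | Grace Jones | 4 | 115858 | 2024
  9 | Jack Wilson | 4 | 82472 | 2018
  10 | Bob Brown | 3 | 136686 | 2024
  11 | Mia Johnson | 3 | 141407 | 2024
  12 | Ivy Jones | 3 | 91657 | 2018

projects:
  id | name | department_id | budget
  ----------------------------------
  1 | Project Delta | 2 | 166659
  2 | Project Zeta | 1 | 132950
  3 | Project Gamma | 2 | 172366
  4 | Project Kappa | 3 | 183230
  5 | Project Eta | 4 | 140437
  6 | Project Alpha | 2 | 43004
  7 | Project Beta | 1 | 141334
SELECT name, budget FROM projects ORDER BY budget DESC LIMIT 3

Execution result:
name | budget
Project Kappa | 183230
Project Gamma | 172366
Project Delta | 166659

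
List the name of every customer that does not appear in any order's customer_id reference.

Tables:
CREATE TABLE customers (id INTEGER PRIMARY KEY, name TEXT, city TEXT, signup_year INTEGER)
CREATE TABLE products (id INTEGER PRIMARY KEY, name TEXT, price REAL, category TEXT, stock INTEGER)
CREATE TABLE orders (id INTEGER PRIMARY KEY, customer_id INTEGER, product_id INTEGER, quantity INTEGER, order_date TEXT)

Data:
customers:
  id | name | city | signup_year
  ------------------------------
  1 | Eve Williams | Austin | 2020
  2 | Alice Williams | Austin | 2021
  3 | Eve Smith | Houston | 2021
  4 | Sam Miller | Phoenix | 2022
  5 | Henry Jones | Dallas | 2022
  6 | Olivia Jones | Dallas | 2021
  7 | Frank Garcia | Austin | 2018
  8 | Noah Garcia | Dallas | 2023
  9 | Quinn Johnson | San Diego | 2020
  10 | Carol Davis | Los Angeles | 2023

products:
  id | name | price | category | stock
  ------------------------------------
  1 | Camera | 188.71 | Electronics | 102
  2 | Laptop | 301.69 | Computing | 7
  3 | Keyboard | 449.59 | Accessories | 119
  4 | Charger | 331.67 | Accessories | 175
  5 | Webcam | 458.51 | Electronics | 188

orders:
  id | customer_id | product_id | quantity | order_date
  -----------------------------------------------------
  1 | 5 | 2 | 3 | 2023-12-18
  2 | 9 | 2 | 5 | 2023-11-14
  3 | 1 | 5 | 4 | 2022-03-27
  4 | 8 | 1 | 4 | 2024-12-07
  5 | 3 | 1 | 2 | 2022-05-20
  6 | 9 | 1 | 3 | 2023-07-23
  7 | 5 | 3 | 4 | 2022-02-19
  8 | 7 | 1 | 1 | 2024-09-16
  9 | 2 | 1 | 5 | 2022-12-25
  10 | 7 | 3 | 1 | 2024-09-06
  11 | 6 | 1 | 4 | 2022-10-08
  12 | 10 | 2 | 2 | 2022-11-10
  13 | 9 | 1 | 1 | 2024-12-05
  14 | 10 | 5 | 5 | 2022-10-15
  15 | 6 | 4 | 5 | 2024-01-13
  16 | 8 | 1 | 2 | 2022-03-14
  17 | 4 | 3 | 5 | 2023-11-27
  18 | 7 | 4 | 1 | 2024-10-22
SELECT p.name FROM customers p LEFT JOIN orders c ON c.customer_id = p.id WHERE c.id IS NULL

Execution result:
(no rows)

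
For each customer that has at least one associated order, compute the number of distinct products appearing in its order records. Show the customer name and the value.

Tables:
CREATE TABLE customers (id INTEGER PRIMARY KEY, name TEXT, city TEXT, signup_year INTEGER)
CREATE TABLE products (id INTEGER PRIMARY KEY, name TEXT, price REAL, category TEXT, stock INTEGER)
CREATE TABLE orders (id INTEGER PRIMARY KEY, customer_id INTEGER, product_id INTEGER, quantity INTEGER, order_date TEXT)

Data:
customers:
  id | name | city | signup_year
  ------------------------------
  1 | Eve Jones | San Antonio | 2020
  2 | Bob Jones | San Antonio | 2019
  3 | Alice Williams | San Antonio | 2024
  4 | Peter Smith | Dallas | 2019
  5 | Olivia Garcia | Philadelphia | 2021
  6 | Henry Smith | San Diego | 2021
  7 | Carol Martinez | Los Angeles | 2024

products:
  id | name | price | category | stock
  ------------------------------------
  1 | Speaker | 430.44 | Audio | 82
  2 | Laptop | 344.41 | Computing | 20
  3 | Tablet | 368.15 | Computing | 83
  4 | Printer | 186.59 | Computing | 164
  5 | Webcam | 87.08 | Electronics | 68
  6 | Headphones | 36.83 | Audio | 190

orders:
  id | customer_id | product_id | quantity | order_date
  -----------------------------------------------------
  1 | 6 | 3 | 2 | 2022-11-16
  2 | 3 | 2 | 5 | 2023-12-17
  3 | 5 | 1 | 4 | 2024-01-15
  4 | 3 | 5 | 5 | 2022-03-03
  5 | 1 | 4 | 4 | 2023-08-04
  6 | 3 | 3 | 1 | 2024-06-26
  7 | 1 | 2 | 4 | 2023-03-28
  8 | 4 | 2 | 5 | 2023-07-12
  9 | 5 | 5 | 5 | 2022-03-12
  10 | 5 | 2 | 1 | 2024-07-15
SELECT p.name, COUNT(DISTINCT c.product_id) AS distinct_product_count FROM orders c JOIN customers p ON c.customer_id = p.id GROUP BY p.id, p.name

Execution result:
name | distinct_product_count
Eve Jones | 2
Alice Williams | 3
Peter Smith | 1
Olivia Garcia | 3
Henry Smith | 1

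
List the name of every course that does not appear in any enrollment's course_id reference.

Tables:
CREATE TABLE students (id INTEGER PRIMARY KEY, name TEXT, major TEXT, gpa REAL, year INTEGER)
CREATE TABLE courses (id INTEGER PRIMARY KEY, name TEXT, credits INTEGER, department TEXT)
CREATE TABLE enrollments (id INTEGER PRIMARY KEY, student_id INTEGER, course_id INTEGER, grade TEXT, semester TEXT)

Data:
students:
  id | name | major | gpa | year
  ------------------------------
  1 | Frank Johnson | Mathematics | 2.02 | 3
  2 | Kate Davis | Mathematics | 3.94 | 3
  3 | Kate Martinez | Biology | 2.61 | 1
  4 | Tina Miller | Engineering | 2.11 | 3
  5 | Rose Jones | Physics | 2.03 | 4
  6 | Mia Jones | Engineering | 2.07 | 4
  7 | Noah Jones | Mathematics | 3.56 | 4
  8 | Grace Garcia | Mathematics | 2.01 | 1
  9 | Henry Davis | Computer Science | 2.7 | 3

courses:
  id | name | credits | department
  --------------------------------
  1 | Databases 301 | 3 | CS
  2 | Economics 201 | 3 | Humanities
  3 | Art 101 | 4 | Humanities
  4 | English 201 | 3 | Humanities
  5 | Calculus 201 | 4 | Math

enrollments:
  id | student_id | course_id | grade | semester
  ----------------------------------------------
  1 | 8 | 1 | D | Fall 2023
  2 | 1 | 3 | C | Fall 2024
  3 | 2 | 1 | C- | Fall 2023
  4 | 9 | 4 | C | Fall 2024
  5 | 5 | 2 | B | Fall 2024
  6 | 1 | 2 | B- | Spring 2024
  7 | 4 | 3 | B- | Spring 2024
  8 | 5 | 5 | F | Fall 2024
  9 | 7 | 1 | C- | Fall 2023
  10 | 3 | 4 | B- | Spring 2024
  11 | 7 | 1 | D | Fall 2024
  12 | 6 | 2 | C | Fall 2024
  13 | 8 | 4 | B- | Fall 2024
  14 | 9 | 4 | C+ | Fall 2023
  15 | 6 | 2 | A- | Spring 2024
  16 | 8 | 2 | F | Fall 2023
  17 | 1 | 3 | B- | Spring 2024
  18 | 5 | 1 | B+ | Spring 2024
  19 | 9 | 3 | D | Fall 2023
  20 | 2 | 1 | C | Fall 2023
SELECT p.name FROM courses p LEFT JOIN enrollments c ON c.course_id = p.id WHERE c.id IS NULL

Execution result:
(no rows)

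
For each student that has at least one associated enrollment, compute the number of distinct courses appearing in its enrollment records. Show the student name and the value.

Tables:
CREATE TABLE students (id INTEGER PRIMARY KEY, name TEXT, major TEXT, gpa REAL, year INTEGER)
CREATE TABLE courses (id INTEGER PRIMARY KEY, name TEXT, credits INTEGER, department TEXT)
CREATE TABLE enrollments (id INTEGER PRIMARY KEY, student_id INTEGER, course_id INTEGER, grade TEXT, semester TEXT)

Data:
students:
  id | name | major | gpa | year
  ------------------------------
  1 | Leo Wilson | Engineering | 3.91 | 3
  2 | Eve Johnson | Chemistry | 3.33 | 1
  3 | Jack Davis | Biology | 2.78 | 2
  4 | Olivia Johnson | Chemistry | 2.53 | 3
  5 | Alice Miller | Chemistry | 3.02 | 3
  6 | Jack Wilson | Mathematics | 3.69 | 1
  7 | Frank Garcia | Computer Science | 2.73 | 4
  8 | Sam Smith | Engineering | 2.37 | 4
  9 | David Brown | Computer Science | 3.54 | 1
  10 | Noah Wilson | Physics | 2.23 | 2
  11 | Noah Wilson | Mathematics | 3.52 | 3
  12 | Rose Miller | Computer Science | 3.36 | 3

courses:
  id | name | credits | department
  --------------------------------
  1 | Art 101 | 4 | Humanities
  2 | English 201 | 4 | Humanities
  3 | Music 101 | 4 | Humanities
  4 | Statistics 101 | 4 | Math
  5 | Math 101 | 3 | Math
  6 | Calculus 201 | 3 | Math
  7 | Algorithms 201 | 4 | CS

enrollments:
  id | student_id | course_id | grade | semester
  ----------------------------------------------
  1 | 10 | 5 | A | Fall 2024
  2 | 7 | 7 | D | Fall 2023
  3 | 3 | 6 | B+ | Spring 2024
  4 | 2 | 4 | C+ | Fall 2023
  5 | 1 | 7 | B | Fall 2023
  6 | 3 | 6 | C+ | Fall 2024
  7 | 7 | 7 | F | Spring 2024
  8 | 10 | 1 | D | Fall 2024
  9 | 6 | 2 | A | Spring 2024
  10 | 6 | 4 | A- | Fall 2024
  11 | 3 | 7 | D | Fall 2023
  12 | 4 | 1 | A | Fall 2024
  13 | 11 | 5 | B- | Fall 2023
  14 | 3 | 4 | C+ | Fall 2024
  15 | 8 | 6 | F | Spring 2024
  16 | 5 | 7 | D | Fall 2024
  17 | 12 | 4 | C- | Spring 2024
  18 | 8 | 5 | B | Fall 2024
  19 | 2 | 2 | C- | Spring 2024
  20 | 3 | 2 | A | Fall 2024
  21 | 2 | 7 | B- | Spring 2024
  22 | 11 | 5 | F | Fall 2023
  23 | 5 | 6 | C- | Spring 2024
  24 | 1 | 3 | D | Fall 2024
SELECT p.name, COUNT(DISTINCT c.course_id) AS distinct_course_count FROM enrollments c JOIN students p ON c.student_id = p.id GROUP BY p.id, p.name

Execution result:
name | distinct_course_count
Leo Wilson | 2
Eve Johnson | 3
Jack Davis | 4
Olivia Johnson | 1
Alice Miller | 2
Jack Wilson | 2
Frank Garcia | 1
Sam Smith | 2
Noah Wilson | 2
Noah Wilson | 1
Rose Miller | 1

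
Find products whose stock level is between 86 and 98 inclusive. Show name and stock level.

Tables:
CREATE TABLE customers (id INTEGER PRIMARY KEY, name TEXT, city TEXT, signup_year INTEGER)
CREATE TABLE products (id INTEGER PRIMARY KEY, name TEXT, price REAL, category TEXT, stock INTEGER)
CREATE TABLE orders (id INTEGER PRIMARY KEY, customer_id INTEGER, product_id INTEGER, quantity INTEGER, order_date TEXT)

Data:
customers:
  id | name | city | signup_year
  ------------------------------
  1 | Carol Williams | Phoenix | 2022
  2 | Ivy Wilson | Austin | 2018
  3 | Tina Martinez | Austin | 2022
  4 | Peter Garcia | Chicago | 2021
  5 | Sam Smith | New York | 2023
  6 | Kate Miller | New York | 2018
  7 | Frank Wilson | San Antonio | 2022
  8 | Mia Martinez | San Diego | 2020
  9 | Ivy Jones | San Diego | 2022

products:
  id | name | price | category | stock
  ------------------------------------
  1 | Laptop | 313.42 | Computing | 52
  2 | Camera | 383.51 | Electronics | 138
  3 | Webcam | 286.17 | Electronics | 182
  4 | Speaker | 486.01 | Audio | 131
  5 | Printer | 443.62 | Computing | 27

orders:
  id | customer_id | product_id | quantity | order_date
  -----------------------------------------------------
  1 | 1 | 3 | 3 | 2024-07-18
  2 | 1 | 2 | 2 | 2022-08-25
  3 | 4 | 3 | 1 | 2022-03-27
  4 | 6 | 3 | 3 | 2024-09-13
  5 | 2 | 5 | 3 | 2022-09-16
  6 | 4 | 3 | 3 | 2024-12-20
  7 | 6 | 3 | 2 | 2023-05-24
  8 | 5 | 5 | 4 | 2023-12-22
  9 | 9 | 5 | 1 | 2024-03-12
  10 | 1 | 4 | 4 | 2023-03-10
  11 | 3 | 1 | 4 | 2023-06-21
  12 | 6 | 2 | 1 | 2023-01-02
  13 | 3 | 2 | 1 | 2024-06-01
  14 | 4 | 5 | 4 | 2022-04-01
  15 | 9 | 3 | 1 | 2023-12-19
SELECT name, stock FROM products WHERE stock BETWEEN 86 AND 98

Execution result:
(no rows)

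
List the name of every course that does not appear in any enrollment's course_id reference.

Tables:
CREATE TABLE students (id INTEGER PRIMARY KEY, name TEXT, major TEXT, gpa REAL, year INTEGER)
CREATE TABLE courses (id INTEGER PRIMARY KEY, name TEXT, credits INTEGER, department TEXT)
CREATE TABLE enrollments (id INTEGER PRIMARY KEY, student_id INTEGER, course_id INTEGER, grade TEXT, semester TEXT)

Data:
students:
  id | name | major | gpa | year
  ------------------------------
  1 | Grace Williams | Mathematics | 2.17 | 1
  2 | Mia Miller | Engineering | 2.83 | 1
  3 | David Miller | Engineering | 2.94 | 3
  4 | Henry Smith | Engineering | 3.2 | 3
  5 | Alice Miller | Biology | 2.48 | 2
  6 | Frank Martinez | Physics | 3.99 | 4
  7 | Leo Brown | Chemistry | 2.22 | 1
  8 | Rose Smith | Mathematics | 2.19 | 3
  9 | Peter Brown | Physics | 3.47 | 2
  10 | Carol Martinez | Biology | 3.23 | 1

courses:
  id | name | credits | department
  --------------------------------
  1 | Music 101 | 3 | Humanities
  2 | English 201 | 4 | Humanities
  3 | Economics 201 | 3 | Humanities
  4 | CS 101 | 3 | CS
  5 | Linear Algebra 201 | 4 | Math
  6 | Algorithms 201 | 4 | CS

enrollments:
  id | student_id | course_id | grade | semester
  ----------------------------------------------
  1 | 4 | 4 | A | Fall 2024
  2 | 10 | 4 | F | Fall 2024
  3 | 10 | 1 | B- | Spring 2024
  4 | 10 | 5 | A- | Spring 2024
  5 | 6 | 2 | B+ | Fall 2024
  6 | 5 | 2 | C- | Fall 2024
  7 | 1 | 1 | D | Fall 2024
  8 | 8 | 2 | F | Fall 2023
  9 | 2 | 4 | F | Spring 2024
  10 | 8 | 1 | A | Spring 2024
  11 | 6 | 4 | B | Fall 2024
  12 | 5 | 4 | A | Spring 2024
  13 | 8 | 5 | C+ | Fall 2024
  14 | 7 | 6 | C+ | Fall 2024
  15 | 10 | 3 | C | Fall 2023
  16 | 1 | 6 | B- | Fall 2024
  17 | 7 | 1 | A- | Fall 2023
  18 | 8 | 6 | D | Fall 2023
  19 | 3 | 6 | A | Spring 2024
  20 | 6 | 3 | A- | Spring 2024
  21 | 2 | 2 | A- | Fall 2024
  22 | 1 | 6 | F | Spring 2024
SELECT p.name FROM courses p LEFT JOIN enrollments c ON c.course_id = p.id WHERE c.id IS NULL

Execution result:
(no rows)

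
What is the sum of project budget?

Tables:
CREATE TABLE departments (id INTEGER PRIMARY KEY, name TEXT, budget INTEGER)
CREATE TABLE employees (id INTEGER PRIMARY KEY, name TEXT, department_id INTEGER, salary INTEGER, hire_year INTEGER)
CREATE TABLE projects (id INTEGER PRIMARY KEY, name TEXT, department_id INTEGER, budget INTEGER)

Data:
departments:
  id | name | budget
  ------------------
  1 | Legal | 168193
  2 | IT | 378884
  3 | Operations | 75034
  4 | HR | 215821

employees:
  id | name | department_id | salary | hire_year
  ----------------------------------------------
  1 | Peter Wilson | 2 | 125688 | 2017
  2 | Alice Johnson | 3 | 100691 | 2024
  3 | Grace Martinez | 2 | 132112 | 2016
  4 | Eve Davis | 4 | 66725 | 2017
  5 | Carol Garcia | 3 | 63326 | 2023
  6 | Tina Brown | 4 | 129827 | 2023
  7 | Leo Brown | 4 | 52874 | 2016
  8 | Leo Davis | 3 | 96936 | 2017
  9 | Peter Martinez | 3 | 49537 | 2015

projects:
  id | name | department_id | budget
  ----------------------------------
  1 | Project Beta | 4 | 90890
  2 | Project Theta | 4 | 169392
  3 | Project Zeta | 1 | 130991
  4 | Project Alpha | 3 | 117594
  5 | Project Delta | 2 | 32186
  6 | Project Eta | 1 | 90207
SELECT SUM(budget) FROM projects

Execution result:
631260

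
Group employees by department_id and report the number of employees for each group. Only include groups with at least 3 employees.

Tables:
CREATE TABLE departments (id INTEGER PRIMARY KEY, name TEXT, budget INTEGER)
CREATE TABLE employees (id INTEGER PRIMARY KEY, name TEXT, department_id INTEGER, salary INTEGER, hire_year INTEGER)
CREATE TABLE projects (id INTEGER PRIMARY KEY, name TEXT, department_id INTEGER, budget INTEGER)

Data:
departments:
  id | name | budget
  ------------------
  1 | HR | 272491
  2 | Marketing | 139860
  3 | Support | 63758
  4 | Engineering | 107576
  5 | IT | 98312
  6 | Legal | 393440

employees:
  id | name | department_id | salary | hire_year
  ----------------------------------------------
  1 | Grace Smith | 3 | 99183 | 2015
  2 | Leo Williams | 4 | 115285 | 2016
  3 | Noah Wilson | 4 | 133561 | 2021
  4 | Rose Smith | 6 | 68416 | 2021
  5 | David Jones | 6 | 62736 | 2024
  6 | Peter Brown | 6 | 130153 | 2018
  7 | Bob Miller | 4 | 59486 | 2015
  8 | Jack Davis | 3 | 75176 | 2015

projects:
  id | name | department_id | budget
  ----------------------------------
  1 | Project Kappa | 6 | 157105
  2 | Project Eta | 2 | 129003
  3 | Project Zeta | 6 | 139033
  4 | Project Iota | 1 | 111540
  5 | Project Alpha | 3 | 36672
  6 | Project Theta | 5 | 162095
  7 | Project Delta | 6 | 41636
SELECT department_id, COUNT(*) AS n FROM employees GROUP BY department_id HAVING COUNT(*) >= 3

Execution result:
department_id | n
4 | 3
6 | 3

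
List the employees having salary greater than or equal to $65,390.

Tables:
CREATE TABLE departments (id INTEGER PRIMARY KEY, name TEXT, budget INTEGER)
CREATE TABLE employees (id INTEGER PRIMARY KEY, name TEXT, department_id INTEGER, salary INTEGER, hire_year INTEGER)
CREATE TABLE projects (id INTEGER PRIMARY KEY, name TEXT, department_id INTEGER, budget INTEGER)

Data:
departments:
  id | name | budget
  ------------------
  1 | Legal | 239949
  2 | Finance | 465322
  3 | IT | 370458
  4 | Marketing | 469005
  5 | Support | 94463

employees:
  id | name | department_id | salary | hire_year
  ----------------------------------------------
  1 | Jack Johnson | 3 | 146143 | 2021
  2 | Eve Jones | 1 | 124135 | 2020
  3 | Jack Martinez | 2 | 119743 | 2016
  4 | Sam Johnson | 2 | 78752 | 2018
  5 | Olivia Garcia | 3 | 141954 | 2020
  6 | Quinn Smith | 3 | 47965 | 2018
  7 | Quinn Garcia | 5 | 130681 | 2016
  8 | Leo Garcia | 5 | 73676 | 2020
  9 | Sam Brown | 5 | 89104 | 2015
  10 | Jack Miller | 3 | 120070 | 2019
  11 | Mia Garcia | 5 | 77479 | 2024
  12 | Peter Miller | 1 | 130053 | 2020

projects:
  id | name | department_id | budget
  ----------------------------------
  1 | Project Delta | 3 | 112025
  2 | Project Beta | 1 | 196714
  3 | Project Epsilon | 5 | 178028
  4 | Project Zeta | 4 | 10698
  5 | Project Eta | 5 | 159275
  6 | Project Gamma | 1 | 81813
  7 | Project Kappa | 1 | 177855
SELECT name, salary FROM employees WHERE salary >= 65390

Execution result:
name | salary
Jack Johnson | 146143
Eve Jones | 124135
Jack Martinez | 119743
Sam Johnson | 78752
Olivia Garcia | 141954
Quinn Garcia | 130681
Leo Garcia | 73676
Sam Brown | 89104
Jack Miller | 120070
Mia Garcia | 77479
Peter Miller | 130053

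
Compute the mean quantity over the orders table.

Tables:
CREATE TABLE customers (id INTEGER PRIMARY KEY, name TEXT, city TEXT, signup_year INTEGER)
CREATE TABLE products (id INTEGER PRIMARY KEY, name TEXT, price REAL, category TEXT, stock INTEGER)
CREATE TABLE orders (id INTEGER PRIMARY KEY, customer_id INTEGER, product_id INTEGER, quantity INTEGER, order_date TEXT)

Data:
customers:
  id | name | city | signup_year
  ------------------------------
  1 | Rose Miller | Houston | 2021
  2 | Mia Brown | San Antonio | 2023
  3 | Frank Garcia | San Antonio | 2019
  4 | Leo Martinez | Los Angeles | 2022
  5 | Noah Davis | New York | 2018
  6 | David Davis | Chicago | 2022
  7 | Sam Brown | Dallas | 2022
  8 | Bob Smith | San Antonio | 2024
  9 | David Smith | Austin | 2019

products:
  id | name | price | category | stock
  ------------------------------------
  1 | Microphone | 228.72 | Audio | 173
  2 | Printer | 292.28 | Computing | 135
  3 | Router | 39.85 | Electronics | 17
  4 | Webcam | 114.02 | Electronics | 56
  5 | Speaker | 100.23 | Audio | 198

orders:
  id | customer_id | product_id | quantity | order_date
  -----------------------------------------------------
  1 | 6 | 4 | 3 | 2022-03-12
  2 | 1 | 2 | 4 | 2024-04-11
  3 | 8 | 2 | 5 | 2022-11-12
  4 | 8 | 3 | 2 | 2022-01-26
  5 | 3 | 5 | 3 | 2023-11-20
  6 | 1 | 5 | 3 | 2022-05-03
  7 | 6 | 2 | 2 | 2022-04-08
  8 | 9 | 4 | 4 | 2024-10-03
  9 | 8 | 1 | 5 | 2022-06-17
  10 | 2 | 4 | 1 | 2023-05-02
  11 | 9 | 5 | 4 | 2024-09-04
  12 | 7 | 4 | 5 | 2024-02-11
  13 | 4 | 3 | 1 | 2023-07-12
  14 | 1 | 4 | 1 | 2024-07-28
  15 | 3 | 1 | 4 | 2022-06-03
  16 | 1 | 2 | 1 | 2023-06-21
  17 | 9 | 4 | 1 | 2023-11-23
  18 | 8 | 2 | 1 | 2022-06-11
SELECT AVG(quantity) FROM orders

Execution result:
2.78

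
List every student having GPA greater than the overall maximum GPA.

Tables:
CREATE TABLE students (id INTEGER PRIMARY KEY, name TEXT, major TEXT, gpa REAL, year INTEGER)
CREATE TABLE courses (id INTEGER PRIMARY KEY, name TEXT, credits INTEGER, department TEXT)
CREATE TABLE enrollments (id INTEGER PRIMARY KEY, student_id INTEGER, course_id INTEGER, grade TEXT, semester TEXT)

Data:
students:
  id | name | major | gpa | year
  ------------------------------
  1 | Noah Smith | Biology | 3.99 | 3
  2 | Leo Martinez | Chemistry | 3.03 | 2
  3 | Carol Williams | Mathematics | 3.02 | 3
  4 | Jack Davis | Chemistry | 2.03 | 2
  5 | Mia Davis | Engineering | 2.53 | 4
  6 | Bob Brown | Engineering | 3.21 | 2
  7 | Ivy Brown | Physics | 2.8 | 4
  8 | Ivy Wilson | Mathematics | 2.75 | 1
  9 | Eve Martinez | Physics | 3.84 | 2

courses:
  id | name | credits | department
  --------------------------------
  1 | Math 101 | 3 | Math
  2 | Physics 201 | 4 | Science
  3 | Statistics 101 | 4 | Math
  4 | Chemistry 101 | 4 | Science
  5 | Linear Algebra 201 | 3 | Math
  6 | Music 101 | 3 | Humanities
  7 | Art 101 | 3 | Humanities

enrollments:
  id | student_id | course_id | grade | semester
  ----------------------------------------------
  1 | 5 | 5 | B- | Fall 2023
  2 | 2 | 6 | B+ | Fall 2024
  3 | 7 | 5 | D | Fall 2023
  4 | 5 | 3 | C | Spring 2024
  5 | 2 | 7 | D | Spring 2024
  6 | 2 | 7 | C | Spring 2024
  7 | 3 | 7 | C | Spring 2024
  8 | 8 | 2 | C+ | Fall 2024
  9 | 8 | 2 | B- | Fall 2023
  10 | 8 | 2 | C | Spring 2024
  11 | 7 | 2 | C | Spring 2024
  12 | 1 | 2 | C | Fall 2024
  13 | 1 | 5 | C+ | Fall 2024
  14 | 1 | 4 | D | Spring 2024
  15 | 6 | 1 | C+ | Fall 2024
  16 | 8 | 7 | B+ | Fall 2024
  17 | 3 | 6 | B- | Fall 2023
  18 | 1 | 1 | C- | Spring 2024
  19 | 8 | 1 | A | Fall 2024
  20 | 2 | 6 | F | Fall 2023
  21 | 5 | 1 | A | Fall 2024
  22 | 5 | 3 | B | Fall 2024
SELECT name, gpa FROM students WHERE gpa > (SELECT MAX(gpa) FROM students)

Execution result:
(no rows)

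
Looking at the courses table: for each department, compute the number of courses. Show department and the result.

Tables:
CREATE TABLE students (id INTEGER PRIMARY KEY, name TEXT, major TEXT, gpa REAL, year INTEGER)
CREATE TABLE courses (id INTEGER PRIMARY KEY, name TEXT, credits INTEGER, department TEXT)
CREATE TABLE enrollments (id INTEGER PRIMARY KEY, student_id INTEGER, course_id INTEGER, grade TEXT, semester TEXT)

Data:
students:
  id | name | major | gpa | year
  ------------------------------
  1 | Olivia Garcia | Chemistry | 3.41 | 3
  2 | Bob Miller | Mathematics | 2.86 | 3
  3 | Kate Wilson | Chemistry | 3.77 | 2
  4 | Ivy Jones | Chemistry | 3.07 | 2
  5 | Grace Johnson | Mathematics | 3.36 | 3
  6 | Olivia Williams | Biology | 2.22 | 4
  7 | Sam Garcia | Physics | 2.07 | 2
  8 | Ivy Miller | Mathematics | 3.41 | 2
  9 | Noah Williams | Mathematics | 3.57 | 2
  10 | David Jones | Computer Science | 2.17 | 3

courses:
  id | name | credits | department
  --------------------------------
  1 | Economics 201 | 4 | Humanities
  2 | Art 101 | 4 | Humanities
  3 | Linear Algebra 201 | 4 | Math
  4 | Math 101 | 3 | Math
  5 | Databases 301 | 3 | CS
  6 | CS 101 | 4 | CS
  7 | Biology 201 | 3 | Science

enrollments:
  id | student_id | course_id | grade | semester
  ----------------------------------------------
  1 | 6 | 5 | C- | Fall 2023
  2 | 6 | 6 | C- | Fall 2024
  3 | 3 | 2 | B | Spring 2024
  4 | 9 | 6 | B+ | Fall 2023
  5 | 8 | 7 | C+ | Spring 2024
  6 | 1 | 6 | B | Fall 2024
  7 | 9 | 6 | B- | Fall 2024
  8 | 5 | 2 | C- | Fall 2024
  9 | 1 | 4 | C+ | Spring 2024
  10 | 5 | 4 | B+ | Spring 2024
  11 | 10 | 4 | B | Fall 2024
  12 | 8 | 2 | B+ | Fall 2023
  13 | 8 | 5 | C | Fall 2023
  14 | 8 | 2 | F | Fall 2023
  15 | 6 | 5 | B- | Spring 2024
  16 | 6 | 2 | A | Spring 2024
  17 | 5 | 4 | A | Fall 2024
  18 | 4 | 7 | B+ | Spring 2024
SELECT department, COUNT(*) AS n FROM courses GROUP BY department

Execution result:
department | n
CS | 2
Humanities | 2
Math | 2
Science | 1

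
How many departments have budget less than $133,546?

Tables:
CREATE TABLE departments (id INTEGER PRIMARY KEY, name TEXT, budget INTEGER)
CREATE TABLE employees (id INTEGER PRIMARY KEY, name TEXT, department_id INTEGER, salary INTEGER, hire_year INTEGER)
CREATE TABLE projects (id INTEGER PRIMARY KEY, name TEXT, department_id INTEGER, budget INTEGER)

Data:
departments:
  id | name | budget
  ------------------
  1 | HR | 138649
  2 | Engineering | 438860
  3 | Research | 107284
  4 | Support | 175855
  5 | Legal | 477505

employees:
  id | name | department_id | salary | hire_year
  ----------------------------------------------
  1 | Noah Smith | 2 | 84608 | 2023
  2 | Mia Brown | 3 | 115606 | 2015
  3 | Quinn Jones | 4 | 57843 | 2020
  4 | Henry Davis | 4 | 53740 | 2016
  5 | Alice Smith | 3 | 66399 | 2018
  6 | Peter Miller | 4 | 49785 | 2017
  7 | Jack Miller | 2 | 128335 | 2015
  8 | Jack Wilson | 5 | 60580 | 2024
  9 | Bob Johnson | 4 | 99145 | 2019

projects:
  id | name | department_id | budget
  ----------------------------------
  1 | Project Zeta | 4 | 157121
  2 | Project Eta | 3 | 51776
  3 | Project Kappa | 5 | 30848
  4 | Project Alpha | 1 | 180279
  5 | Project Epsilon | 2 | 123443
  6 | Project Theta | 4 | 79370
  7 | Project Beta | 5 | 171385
SELECT COUNT(*) FROM departments WHERE budget < 133546

Execution result:
1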